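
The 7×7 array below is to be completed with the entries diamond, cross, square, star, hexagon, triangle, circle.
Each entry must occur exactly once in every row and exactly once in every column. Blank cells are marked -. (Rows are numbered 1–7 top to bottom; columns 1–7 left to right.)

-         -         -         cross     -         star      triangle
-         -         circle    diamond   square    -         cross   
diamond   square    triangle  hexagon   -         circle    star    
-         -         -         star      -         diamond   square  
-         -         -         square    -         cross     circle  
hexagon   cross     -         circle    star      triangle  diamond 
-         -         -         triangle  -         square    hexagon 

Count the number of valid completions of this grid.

Row 1, column 1: eliminating its row and column leaves {square, circle}.
Row 1, column 2: eliminating its row and column leaves {diamond, hexagon, circle}.
Row 1, column 3: eliminating its row and column leaves {diamond, square, hexagon}.
Row 1, column 5: eliminating its row and column leaves {diamond, hexagon, circle}.
Row 2, column 1: eliminating its row and column leaves {star, triangle}.
Row 2, column 2: eliminating its row and column leaves {star, hexagon, triangle}.
Row 2, column 6: eliminating its row and column leaves {hexagon}.
Row 3, column 5: eliminating its row and column leaves {cross}.
Row 4, column 1: eliminating its row and column leaves {cross, triangle, circle}.
Row 4, column 2: eliminating its row and column leaves {hexagon, triangle, circle}.
Row 4, column 3: eliminating its row and column leaves {cross, hexagon}.
Row 4, column 5: eliminating its row and column leaves {cross, hexagon, triangle, circle}.
Row 5, column 1: eliminating its row and column leaves {star, triangle}.
Row 5, column 2: eliminating its row and column leaves {diamond, star, hexagon, triangle}.
Row 5, column 3: eliminating its row and column leaves {diamond, star, hexagon}.
Row 5, column 5: eliminating its row and column leaves {diamond, hexagon, triangle}.
Row 6, column 3: eliminating its row and column leaves {square}.
Row 7, column 1: eliminating its row and column leaves {cross, star, circle}.
Row 7, column 2: eliminating its row and column leaves {diamond, star, circle}.
Row 7, column 3: eliminating its row and column leaves {diamond, cross, star}.
Row 7, column 5: eliminating its row and column leaves {diamond, cross, circle}.
Enumerating the assignments across these blanks that avoid any row or column repeat gives 11 completions.

11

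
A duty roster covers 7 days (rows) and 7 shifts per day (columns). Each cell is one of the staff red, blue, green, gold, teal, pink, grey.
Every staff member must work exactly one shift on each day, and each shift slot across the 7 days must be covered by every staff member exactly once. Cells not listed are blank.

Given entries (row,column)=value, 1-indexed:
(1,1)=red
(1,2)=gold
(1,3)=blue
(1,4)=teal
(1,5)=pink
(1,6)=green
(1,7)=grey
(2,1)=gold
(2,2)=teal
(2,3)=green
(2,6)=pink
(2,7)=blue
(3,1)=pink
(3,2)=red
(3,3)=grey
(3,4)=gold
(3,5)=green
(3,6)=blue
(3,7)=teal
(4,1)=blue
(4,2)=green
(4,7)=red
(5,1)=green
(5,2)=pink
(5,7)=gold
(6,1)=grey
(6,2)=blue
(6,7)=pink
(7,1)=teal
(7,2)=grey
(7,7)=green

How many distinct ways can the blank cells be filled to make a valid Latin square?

13

Day 2, shift 4: eliminating its day and shift leaves {red, grey}.
Day 2, shift 5: eliminating its day and shift leaves {red, grey}.
Day 4, shift 3: eliminating its day and shift leaves {gold, teal, pink}.
Day 4, shift 4: eliminating its day and shift leaves {pink, grey}.
Day 4, shift 5: eliminating its day and shift leaves {gold, teal, grey}.
Day 4, shift 6: eliminating its day and shift leaves {gold, teal, grey}.
Day 5, shift 3: eliminating its day and shift leaves {red, teal}.
Day 5, shift 4: eliminating its day and shift leaves {red, blue, grey}.
Day 5, shift 5: eliminating its day and shift leaves {red, blue, teal, grey}.
Day 5, shift 6: eliminating its day and shift leaves {red, teal, grey}.
Day 6, shift 3: eliminating its day and shift leaves {red, gold, teal}.
Day 6, shift 4: eliminating its day and shift leaves {red, green}.
Day 6, shift 5: eliminating its day and shift leaves {red, gold, teal}.
Day 6, shift 6: eliminating its day and shift leaves {red, gold, teal}.
Day 7, shift 3: eliminating its day and shift leaves {red, gold, pink}.
Day 7, shift 4: eliminating its day and shift leaves {red, blue, pink}.
Day 7, shift 5: eliminating its day and shift leaves {red, blue, gold}.
Day 7, shift 6: eliminating its day and shift leaves {red, gold}.
Enumerating the assignments across these blanks that avoid any day or shift repeat gives 13 completions.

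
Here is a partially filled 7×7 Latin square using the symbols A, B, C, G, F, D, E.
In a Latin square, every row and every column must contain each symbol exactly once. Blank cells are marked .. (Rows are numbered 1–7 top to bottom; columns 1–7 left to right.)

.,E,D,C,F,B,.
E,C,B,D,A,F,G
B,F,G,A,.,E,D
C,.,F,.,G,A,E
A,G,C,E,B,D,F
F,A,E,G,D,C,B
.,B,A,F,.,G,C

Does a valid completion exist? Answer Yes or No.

No row or column among the givens repeats a symbol, and propagating forced cells runs into no contradiction.
One valid completion exists (for instance, G E D C F B A / E C B D A F G / B F G A C E D / C D F B G A E / A G C E B D F / F A E G D C B / D B A F E G C).

Yes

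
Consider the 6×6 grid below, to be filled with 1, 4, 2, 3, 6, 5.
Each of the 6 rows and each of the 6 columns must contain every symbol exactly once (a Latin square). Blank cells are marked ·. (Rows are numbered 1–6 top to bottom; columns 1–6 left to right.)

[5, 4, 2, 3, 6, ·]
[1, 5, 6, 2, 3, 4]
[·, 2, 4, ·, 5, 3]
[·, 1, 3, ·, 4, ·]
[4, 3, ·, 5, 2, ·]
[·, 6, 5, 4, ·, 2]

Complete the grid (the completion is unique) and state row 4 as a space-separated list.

Row 4, column 4: row 4 has {1, 4, 3} and column 4 has {4, 2, 3, 5}, leaving only 6.
Row 4, column 1: row 4 has {1, 4, 3, 6} and column 1 has {1, 4, 5}, leaving only 2.
Row 4, column 6: row 4 has {1, 4, 2, 3, 6} and column 6 has {4, 2, 3}, leaving only 5.
So row 4 reads: 2 1 3 6 4 5.

2 1 3 6 4 5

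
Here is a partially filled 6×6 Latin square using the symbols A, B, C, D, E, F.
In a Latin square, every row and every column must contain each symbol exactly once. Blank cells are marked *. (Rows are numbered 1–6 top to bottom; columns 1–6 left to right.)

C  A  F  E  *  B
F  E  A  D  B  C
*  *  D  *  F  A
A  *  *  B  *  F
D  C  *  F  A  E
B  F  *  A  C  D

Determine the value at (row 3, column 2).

B

Row 3 already has {A, D, F} and column 2 already has {A, C, E, F}, so row 3, column 2 must be B.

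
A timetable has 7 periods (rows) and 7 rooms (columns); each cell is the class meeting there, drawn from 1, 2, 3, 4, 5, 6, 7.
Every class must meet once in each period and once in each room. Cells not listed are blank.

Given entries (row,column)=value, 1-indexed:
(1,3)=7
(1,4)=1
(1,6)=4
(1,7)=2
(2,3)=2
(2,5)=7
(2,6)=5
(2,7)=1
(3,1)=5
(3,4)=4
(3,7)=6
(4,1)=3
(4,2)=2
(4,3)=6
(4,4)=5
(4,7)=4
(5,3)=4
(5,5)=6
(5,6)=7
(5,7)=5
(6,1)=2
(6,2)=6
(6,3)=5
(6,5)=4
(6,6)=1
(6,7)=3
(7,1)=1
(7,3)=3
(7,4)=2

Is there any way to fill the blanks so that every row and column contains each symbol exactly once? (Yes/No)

Period 4, room 6: period 4 together with room 6 already contain {1, 2, 3, 4, 5, 6, 7} — every symbol — so nothing can go there. The grid has no valid completion.

No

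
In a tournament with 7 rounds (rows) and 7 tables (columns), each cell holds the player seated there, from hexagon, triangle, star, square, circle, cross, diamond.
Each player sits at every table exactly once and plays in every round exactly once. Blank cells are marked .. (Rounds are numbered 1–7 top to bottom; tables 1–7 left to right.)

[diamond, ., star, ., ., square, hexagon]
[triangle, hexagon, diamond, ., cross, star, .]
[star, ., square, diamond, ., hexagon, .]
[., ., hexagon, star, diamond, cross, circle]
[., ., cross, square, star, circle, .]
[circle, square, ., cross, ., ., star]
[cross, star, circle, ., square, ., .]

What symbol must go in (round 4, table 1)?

Round 4 already has {hexagon, star, circle, cross, diamond} and table 1 already has {triangle, star, circle, cross, diamond}, so round 4, table 1 must be square.

square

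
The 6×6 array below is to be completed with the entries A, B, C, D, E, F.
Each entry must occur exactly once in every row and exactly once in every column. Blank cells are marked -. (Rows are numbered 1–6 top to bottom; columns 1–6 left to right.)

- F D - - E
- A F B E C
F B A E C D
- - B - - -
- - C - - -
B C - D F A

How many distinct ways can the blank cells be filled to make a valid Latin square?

Row 1, column 1: eliminating its row and column leaves {A, C}.
Row 1, column 4: eliminating its row and column leaves {A, C}.
Row 1, column 5: eliminating its row and column leaves {A, B}.
Row 2, column 1: eliminating its row and column leaves {D}.
Row 4, column 1: eliminating its row and column leaves {A, C, D, E}.
Row 4, column 2: eliminating its row and column leaves {D, E}.
Row 4, column 4: eliminating its row and column leaves {A, C, F}.
Row 4, column 5: eliminating its row and column leaves {A, D}.
Row 4, column 6: eliminating its row and column leaves {F}.
Row 5, column 1: eliminating its row and column leaves {A, D, E}.
Row 5, column 2: eliminating its row and column leaves {D, E}.
Row 5, column 4: eliminating its row and column leaves {A, F}.
Row 5, column 5: eliminating its row and column leaves {A, B, D}.
Row 5, column 6: eliminating its row and column leaves {B, F}.
Row 6, column 3: eliminating its row and column leaves {E}.
Enumerating the assignments across these blanks that avoid any row or column repeat gives 3 completions.

3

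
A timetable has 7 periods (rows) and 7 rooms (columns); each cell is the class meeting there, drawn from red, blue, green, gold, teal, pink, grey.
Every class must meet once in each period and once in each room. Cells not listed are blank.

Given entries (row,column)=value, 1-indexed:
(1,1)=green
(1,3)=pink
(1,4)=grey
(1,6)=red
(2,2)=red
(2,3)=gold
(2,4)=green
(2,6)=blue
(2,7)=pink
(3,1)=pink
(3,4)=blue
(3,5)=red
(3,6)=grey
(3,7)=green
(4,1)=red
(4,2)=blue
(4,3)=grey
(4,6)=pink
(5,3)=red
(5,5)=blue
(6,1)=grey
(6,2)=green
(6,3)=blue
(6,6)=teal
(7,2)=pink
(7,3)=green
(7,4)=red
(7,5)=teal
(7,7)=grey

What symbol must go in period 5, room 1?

Period 1, room 5: period 1 has {red, green, pink, grey} and room 5 has {red, blue, teal}, leaving only gold.
Period 1, room 2: period 1 has {red, green, gold, pink, grey} and room 2 has {red, blue, green, pink}, leaving only teal.
Period 1, room 7: period 1 has {red, green, gold, teal, pink, grey} and room 7 has {green, pink, grey}, leaving only blue.
Period 2, room 1: period 2 has {red, blue, green, gold, pink} and room 1 has {red, green, pink, grey}, leaving only teal.
Period 5 already has {red, blue} and room 1 already has {red, green, teal, pink, grey}, so period 5, room 1 must be gold.

gold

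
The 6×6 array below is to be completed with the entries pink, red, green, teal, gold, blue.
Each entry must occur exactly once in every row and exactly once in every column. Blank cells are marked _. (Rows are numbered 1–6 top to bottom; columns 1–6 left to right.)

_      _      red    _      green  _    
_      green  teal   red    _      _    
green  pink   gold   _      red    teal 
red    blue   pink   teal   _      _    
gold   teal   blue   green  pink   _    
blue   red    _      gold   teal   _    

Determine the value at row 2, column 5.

blue

Row 1, column 2: row 1 has {red, green} and column 2 has {pink, red, green, teal, blue}, leaving only gold.
Row 2, column 1: row 2 has {red, green, teal} and column 1 has {red, green, gold, blue}, leaving only pink.
Row 1, column 1: row 1 has {red, green, gold} and column 1 has {pink, red, green, gold, blue}, leaving only teal.
Row 3, column 4: row 3 has {pink, red, green, teal, gold} and column 4 has {red, green, teal, gold}, leaving only blue.
Row 1, column 4: row 1 has {red, green, teal, gold} and column 4 has {red, green, teal, gold, blue}, leaving only pink.
Row 1, column 6: row 1 has {pink, red, green, teal, gold} and column 6 has {teal}, leaving only blue.
Row 2, column 6: row 2 has {pink, red, green, teal} and column 6 has {teal, blue}, leaving only gold.
Row 2 already has {pink, red, green, teal, gold} and column 5 already has {pink, red, green, teal}, so row 2, column 5 must be blue.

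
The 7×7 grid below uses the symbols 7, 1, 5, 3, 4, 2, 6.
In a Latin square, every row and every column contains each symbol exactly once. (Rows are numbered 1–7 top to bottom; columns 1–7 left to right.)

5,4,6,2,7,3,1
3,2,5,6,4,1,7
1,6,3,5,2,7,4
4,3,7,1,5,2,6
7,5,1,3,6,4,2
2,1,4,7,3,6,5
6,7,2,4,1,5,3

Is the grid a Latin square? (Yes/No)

Each row is a permutation of the 7 symbols, and so is each column.

Yes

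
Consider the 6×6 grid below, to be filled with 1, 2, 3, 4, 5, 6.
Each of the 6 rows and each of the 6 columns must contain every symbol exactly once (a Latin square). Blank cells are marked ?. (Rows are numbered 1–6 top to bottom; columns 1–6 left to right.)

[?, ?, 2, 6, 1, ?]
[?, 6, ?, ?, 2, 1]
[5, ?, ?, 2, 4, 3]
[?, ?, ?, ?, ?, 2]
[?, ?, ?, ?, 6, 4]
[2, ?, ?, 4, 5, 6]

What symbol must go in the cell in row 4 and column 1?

6

Row 1, column 6: row 1 has {1, 2, 6} and column 6 has {1, 2, 3, 4, 6}, leaving only 5.
Row 3, column 2: row 3 has {2, 3, 4, 5} and column 2 has {6}, leaving only 1.
Row 3, column 3: row 3 has {1, 2, 3, 4, 5} and column 3 has {2}, leaving only 6.
Row 4, column 5: row 4 has {2} and column 5 has {1, 2, 4, 5, 6}, leaving only 3.
Row 6, column 2: row 6 has {2, 4, 5, 6} and column 2 has {1, 6}, leaving only 3.
Row 1, column 2: row 1 has {1, 2, 5, 6} and column 2 has {1, 3, 6}, leaving only 4.
Row 1, column 1: row 1 has {1, 2, 4, 5, 6} and column 1 has {2, 5}, leaving only 3.
Row 2, column 1: row 2 has {1, 2, 6} and column 1 has {2, 3, 5}, leaving only 4.
Row 4, column 2: row 4 has {2, 3} and column 2 has {1, 3, 4, 6}, leaving only 5.
Row 4, column 4: row 4 has {2, 3, 5} and column 4 has {2, 4, 6}, leaving only 1.
Row 4 already has {1, 2, 3, 5} and column 1 already has {2, 3, 4, 5}, so row 4, column 1 must be 6.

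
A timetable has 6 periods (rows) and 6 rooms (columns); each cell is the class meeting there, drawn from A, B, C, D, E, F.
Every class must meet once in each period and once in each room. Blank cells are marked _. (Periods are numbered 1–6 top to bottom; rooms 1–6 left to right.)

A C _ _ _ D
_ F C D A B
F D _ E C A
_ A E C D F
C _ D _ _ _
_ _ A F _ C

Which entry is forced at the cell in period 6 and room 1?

D

Period 1, room 4: period 1 has {A, C, D} and room 4 has {C, D, E, F}, leaving only B.
Period 1, room 3: period 1 has {A, B, C, D} and room 3 has {A, C, D, E}, leaving only F.
Period 1, room 5: period 1 has {A, B, C, D, F} and room 5 has {A, C, D}, leaving only E.
Period 2, room 1: period 2 has {A, B, C, D, F} and room 1 has {A, C, F}, leaving only E.
Period 3, room 3: period 3 has {A, C, D, E, F} and room 3 has {A, C, D, E, F}, leaving only B.
Period 4, room 1: period 4 has {A, C, D, E, F} and room 1 has {A, C, E, F}, leaving only B.
Period 6 already has {A, C, F} and room 1 already has {A, B, C, E, F}, so period 6, room 1 must be D.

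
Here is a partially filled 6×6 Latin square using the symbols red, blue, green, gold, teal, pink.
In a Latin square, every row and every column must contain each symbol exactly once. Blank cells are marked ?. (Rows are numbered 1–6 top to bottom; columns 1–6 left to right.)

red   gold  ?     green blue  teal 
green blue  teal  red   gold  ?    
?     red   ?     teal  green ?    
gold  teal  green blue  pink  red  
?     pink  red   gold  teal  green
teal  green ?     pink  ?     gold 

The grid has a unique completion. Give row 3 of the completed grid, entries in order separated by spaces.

Row 1, column 3: row 1 has {red, blue, green, gold, teal} and column 3 has {red, green, teal}, leaving only pink.
Row 2, column 6: row 2 has {red, blue, green, gold, teal} and column 6 has {red, green, gold, teal}, leaving only pink.
Row 3, column 6: row 3 has {red, green, teal} and column 6 has {red, green, gold, teal, pink}, leaving only blue.
Row 3, column 1: row 3 has {red, blue, green, teal} and column 1 has {red, green, gold, teal}, leaving only pink.
Row 3, column 3: row 3 has {red, blue, green, teal, pink} and column 3 has {red, green, teal, pink}, leaving only gold.
So row 3 reads: pink red gold teal green blue.

pink red gold teal green blue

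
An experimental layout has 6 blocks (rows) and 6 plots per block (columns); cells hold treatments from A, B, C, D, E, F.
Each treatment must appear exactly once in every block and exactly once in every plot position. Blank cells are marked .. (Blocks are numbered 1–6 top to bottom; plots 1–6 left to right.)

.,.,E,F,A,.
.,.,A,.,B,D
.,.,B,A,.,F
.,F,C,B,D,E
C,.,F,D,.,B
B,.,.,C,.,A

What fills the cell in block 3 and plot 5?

Block 1, plot 1: block 1 has {A, E, F} and plot 1 has {B, C}, leaving only D.
Block 1, plot 6: block 1 has {A, D, E, F} and plot 6 has {A, B, D, E, F}, leaving only C.
Block 1, plot 2: block 1 has {A, C, D, E, F} and plot 2 has {F}, leaving only B.
Block 2, plot 4: block 2 has {A, B, D} and plot 4 has {A, B, C, D, F}, leaving only E.
Block 2, plot 1: block 2 has {A, B, D, E} and plot 1 has {B, C, D}, leaving only F.
Block 2, plot 2: block 2 has {A, B, D, E, F} and plot 2 has {B, F}, leaving only C.
Block 3, plot 1: block 3 has {A, B, F} and plot 1 has {B, C, D, F}, leaving only E.
Block 3 already has {A, B, E, F} and plot 5 already has {A, B, D}, so block 3, plot 5 must be C.

C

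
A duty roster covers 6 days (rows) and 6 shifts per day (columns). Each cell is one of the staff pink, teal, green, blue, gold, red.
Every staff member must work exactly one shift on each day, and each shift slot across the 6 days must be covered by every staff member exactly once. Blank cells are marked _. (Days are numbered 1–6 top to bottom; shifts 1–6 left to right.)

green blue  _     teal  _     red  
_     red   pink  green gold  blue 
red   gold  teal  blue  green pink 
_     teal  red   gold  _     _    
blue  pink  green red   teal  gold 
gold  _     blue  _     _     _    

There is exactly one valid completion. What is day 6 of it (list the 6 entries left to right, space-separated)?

gold green blue pink red teal

Day 6, shift 2: day 6 has {blue, gold} and shift 2 has {pink, teal, blue, gold, red}, leaving only green.
Day 6, shift 4: day 6 has {green, blue, gold} and shift 4 has {teal, green, blue, gold, red}, leaving only pink.
Day 6, shift 5: day 6 has {pink, green, blue, gold} and shift 5 has {teal, green, gold}, leaving only red.
Day 6, shift 6: day 6 has {pink, green, blue, gold, red} and shift 6 has {pink, blue, gold, red}, leaving only teal.
So day 6 reads: gold green blue pink red teal.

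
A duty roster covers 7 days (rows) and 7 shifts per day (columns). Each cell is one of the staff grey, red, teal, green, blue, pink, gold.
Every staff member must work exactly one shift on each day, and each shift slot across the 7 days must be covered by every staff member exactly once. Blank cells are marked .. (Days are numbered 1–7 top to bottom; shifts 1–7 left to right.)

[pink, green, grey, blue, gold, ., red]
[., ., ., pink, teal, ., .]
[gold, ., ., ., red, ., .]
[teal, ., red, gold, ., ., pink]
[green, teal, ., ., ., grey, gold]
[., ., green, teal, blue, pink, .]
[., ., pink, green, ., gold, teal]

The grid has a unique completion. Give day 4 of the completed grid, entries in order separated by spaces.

teal grey red gold green blue pink

Day 1, shift 6: day 1 has {grey, red, green, blue, pink, gold} and shift 6 has {grey, pink, gold}, leaving only teal.
Day 3, shift 4: day 3 has {red, gold} and shift 4 has {teal, green, blue, pink, gold}, leaving only grey.
Day 5, shift 3: day 5 has {grey, teal, green, gold} and shift 3 has {grey, red, green, pink}, leaving only blue.
Day 2, shift 3: day 2 has {teal, pink} and shift 3 has {grey, red, green, blue, pink}, leaving only gold.
Day 3, shift 3: day 3 has {grey, red, gold} and shift 3 has {grey, red, green, blue, pink, gold}, leaving only teal.
Day 5, shift 4: day 5 has {grey, teal, green, blue, gold} and shift 4 has {grey, teal, green, blue, pink, gold}, leaving only red.
Day 5, shift 5: day 5 has {grey, red, teal, green, blue, gold} and shift 5 has {red, teal, blue, gold}, leaving only pink.
Day 6, shift 7: day 6 has {teal, green, blue, pink} and shift 7 has {red, teal, pink, gold}, leaving only grey.
Day 6, shift 1: day 6 has {grey, teal, green, blue, pink} and shift 1 has {teal, green, pink, gold}, leaving only red.
Day 6, shift 2: day 6 has {grey, red, teal, green, blue, pink} and shift 2 has {teal, green}, leaving only gold.
Day 7, shift 5: day 7 has {teal, green, pink, gold} and shift 5 has {red, teal, blue, pink, gold}, leaving only grey.
Day 4, shift 5: day 4 has {red, teal, pink, gold} and shift 5 has {grey, red, teal, blue, pink, gold}, leaving only green.
Day 4, shift 6: day 4 has {red, teal, green, pink, gold} and shift 6 has {grey, teal, pink, gold}, leaving only blue.
Day 4, shift 2: day 4 has {red, teal, green, blue, pink, gold} and shift 2 has {teal, green, gold}, leaving only grey.
So day 4 reads: teal grey red gold green blue pink.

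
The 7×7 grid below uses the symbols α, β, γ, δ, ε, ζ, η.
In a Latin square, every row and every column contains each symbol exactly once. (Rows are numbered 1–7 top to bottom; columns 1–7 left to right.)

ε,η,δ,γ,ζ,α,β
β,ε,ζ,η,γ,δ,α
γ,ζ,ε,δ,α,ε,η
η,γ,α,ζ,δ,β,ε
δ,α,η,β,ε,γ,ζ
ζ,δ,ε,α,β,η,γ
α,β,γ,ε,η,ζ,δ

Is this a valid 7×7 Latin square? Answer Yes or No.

Column 3 contains ε twice (at rows 3 and 6), so it is not a permutation.

No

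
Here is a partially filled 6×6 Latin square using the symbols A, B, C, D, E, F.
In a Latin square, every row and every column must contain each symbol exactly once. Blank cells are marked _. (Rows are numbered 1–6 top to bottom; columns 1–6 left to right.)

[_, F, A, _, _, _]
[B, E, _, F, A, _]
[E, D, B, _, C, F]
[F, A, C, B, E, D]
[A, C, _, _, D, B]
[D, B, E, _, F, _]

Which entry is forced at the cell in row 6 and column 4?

C

Row 1, column 1: row 1 has {A, F} and column 1 has {A, B, D, E, F}, leaving only C.
Row 1, column 5: row 1 has {A, C, F} and column 5 has {A, C, D, E, F}, leaving only B.
Row 1, column 6: row 1 has {A, B, C, F} and column 6 has {B, D, F}, leaving only E.
Row 1, column 4: row 1 has {A, B, C, E, F} and column 4 has {B, F}, leaving only D.
Row 2, column 3: row 2 has {A, B, E, F} and column 3 has {A, B, C, E}, leaving only D.
Row 2, column 6: row 2 has {A, B, D, E, F} and column 6 has {B, D, E, F}, leaving only C.
Row 3, column 4: row 3 has {B, C, D, E, F} and column 4 has {B, D, F}, leaving only A.
Row 6 already has {B, D, E, F} and column 4 already has {A, B, D, F}, so row 6, column 4 must be C.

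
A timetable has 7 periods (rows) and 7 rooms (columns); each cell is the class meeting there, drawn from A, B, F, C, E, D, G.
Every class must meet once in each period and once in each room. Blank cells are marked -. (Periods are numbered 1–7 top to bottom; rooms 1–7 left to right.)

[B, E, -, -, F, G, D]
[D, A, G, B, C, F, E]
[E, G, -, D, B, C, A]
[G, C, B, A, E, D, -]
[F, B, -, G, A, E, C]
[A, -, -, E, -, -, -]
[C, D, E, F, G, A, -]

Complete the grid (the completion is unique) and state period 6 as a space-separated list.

A F C E D B G

Period 6, room 2: period 6 has {A, E} and room 2 has {A, B, C, E, D, G}, leaving only F.
Period 6, room 5: period 6 has {A, F, E} and room 5 has {A, B, F, C, E, G}, leaving only D.
Period 6, room 3: period 6 has {A, F, E, D} and room 3 has {B, E, G}, leaving only C.
Period 6, room 6: period 6 has {A, F, C, E, D} and room 6 has {A, F, C, E, D, G}, leaving only B.
Period 6, room 7: period 6 has {A, B, F, C, E, D} and room 7 has {A, C, E, D}, leaving only G.
So period 6 reads: A F C E D B G.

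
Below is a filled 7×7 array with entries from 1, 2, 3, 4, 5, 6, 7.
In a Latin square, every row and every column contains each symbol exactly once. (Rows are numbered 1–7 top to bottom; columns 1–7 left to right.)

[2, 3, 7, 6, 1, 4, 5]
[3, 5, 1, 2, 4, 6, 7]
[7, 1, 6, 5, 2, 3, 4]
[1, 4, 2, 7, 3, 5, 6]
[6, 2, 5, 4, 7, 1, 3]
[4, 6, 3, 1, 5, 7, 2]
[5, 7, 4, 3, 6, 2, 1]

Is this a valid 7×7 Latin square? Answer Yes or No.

Each row is a permutation of the 7 symbols, and so is each column.

Yes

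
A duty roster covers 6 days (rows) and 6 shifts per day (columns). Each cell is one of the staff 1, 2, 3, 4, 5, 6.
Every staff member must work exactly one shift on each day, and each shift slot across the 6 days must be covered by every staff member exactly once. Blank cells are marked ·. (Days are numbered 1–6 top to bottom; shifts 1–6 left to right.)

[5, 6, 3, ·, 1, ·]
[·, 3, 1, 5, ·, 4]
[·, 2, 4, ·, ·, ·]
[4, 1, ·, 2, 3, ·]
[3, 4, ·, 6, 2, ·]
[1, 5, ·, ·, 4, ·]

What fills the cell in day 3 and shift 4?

1

Day 1, shift 4: day 1 has {1, 3, 5, 6} and shift 4 has {2, 5, 6}, leaving only 4.
Day 1, shift 6: day 1 has {1, 3, 4, 5, 6} and shift 6 has {4}, leaving only 2.
Day 2, shift 5: day 2 has {1, 3, 4, 5} and shift 5 has {1, 2, 3, 4}, leaving only 6.
Day 2, shift 1: day 2 has {1, 3, 4, 5, 6} and shift 1 has {1, 3, 4, 5}, leaving only 2.
Day 3, shift 1: day 3 has {2, 4} and shift 1 has {1, 2, 3, 4, 5}, leaving only 6.
Day 3, shift 5: day 3 has {2, 4, 6} and shift 5 has {1, 2, 3, 4, 6}, leaving only 5.
Day 5, shift 3: day 5 has {2, 3, 4, 6} and shift 3 has {1, 3, 4}, leaving only 5.
Day 4, shift 3: day 4 has {1, 2, 3, 4} and shift 3 has {1, 3, 4, 5}, leaving only 6.
Day 4, shift 6: day 4 has {1, 2, 3, 4, 6} and shift 6 has {2, 4}, leaving only 5.
Day 5, shift 6: day 5 has {2, 3, 4, 5, 6} and shift 6 has {2, 4, 5}, leaving only 1.
Day 3, shift 6: day 3 has {2, 4, 5, 6} and shift 6 has {1, 2, 4, 5}, leaving only 3.
Day 3 already has {2, 3, 4, 5, 6} and shift 4 already has {2, 4, 5, 6}, so day 3, shift 4 must be 1.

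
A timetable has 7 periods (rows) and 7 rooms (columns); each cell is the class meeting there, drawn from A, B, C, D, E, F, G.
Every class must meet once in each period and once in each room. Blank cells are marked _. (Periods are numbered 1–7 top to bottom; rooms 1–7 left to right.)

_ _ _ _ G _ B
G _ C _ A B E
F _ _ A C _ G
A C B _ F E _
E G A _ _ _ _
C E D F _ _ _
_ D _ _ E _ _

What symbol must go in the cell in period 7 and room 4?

Period 1, room 1: period 1 has {B, G} and room 1 has {A, C, E, F, G}, leaving only D.
Period 2, room 2: period 2 has {A, B, C, E, G} and room 2 has {C, D, E, G}, leaving only F.
Period 1, room 2: period 1 has {B, D, G} and room 2 has {C, D, E, F, G}, leaving only A.
Period 2, room 4: period 2 has {A, B, C, E, F, G} and room 4 has {A, F}, leaving only D.
Period 3, room 2: period 3 has {A, C, F, G} and room 2 has {A, C, D, E, F, G}, leaving only B.
Period 3, room 3: period 3 has {A, B, C, F, G} and room 3 has {A, B, C, D}, leaving only E.
Period 1, room 3: period 1 has {A, B, D, G} and room 3 has {A, B, C, D, E}, leaving only F.
Period 1, room 6: period 1 has {A, B, D, F, G} and room 6 has {B, E}, leaving only C.
Period 1, room 4: period 1 has {A, B, C, D, F, G} and room 4 has {A, D, F}, leaving only E.
Period 3, room 6: period 3 has {A, B, C, E, F, G} and room 6 has {B, C, E}, leaving only D.
Period 4, room 4: period 4 has {A, B, C, E, F} and room 4 has {A, D, E, F}, leaving only G.
Period 4, room 7: period 4 has {A, B, C, E, F, G} and room 7 has {B, E, G}, leaving only D.
Period 5, room 6: period 5 has {A, E, G} and room 6 has {B, C, D, E}, leaving only F.
Period 5, room 7: period 5 has {A, E, F, G} and room 7 has {B, D, E, G}, leaving only C.
Period 5, room 4: period 5 has {A, C, E, F, G} and room 4 has {A, D, E, F, G}, leaving only B.
Period 7 already has {D, E} and room 4 already has {A, B, D, E, F, G}, so period 7, room 4 must be C.

C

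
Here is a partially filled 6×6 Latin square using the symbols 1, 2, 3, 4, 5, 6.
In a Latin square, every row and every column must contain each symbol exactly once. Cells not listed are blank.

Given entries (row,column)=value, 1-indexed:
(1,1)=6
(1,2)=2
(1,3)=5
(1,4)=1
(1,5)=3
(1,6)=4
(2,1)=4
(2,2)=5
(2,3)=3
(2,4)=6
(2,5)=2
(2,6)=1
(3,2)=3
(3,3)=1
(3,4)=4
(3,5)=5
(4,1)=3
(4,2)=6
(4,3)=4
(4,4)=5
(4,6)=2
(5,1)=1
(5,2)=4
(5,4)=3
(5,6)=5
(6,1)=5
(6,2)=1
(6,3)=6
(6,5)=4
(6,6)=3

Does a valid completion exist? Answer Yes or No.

No row or column among the givens repeats a symbol, and propagating forced cells runs into no contradiction.
One valid completion exists (for instance, 6 2 5 1 3 4 / 4 5 3 6 2 1 / 2 3 1 4 5 6 / 3 6 4 5 1 2 / 1 4 2 3 6 5 / 5 1 6 2 4 3).

Yes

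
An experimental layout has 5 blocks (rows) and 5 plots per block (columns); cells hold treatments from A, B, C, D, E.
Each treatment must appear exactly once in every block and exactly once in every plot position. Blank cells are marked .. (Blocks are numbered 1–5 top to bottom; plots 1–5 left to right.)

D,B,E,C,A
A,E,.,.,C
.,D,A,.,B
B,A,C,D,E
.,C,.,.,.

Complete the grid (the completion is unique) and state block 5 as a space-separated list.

Block 5, plot 1: block 5 has {C} and plot 1 has {A, B, D}, leaving only E.
Block 5, plot 5: block 5 has {C, E} and plot 5 has {A, B, C, E}, leaving only D.
Block 5, plot 3: block 5 has {C, D, E} and plot 3 has {A, C, E}, leaving only B.
Block 5, plot 4: block 5 has {B, C, D, E} and plot 4 has {C, D}, leaving only A.
So block 5 reads: E C B A D.

E C B A D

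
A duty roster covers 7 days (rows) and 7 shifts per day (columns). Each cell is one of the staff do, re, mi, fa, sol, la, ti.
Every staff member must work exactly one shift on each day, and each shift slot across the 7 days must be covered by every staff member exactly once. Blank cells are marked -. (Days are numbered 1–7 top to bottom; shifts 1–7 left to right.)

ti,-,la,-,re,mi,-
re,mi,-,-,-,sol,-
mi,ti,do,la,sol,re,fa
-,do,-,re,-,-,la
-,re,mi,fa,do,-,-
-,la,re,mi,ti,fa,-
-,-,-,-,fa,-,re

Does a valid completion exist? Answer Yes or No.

No

Day 2, shift 5: day 2 has {re, mi, sol} and shift 5 has {do, re, fa, sol, ti}, so it must be la.
Day 4, shift 5: day 4 has {do, re, la} and shift 5 has {do, re, fa, sol, la, ti}, so it must be mi.
Day 4, shift 6: day 4 has {do, re, mi, la} and shift 6 has {re, mi, fa, sol}, so it must be ti.
Day 5, shift 6: day 5 has {do, re, mi, fa} and shift 6 has {re, mi, fa, sol, ti}, so it must be la.
Day 5, shift 1: day 5 has {do, re, mi, fa, la} and shift 1 has {re, mi, ti}, so it must be sol.
Day 4, shift 1: day 4 has {do, re, mi, la, ti} and shift 1 has {re, mi, sol, ti}, so it must be fa.
Day 4, shift 3: day 4 has {do, re, mi, fa, la, ti} and shift 3 has {do, re, mi, la}, so it must be sol.
Day 5, shift 7: day 5 has {do, re, mi, fa, sol, la} and shift 7 has {re, fa, la}, so it must be ti.
Day 2, shift 7: day 2 has {re, mi, sol, la} and shift 7 has {re, fa, la, ti}, so it must be do.
Day 1, shift 7: day 1 has {re, mi, la, ti} and shift 7 has {do, re, fa, la, ti}, so it must be sol.
Now day 6, shift 7: day 6 together with shift 7 already contain {do, re, mi, fa, sol, la, ti} — every symbol — so nothing can go there. The grid has no valid completion.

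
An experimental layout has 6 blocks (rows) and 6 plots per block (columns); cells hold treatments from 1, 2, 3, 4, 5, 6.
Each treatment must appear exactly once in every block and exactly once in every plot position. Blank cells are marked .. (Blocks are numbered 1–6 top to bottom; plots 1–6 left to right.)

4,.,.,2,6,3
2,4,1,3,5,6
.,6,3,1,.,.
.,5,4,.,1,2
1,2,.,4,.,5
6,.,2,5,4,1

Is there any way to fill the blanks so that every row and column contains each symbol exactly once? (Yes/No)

No block or plot among the givens repeats a symbol, and propagating forced cells runs into no contradiction.
One valid completion exists (for instance, 4 1 5 2 6 3 / 2 4 1 3 5 6 / 5 6 3 1 2 4 / 3 5 4 6 1 2 / 1 2 6 4 3 5 / 6 3 2 5 4 1).

Yes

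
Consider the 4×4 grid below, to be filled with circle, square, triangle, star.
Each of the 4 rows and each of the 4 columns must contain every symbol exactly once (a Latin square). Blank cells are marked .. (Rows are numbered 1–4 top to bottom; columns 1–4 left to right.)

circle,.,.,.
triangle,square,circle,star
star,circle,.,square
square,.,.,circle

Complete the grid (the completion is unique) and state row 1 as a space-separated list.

circle star square triangle

Row 1, column 4: row 1 has {circle} and column 4 has {circle, square, star}, leaving only triangle.
Row 1, column 2: row 1 has {circle, triangle} and column 2 has {circle, square}, leaving only star.
Row 1, column 3: row 1 has {circle, triangle, star} and column 3 has {circle}, leaving only square.
So row 1 reads: circle star square triangle.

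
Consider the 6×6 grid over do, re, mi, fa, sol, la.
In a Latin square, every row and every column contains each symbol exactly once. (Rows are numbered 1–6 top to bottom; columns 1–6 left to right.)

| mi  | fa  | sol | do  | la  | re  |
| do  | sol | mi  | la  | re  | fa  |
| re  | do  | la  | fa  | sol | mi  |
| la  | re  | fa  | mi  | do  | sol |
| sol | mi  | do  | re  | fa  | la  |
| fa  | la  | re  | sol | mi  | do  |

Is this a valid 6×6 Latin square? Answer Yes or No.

Yes

Each row is a permutation of the 6 symbols, and so is each column.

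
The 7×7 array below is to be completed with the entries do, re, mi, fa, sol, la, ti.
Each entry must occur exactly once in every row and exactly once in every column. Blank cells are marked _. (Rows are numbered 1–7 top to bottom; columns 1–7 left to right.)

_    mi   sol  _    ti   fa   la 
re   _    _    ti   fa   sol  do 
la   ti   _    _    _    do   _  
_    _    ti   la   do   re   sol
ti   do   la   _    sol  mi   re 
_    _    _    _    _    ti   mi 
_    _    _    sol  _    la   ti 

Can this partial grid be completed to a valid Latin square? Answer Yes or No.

No

Row 1, column 1: row 1 has {mi, fa, sol, la, ti} and column 1 has {re, la, ti}, so it must be do.
Row 1, column 4: row 1 has {do, mi, fa, sol, la, ti} and column 4 has {sol, la, ti}, so it must be re.
Row 2, column 2: row 2 has {do, re, fa, sol, ti} and column 2 has {do, mi, ti}, so it must be la.
Row 2, column 3: row 2 has {do, re, fa, sol, la, ti} and column 3 has {sol, la, ti}, so it must be mi.
Row 3, column 7: row 3 has {do, la, ti} and column 7 has {do, re, mi, sol, la, ti}, so it must be fa.
Row 3, column 3: row 3 has {do, fa, la, ti} and column 3 has {mi, sol, la, ti}, so it must be re.
Row 3, column 4: row 3 has {do, re, fa, la, ti} and column 4 has {re, sol, la, ti}, so it must be mi.
Now row 3, column 5: row 3 together with column 5 already contain {do, re, mi, fa, sol, la, ti} — every symbol — so nothing can go there. The grid has no valid completion.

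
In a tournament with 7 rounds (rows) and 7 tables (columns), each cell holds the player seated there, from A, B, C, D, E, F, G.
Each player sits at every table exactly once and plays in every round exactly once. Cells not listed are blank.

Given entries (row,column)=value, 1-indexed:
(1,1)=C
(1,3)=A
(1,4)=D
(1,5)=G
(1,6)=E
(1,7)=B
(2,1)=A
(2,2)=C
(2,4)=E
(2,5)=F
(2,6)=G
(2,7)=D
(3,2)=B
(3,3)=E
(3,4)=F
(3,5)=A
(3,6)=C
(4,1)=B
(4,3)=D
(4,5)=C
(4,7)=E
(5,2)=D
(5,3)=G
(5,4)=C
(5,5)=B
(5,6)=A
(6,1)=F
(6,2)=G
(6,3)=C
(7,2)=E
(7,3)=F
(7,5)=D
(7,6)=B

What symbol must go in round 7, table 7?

C

Round 1, table 2: round 1 has {A, B, C, D, E, G} and table 2 has {B, C, D, E, G}, leaving only F.
Round 2, table 3: round 2 has {A, C, D, E, F, G} and table 3 has {A, C, D, E, F, G}, leaving only B.
Round 3, table 7: round 3 has {A, B, C, E, F} and table 7 has {B, D, E}, leaving only G.
Round 3, table 1: round 3 has {A, B, C, E, F, G} and table 1 has {A, B, C, F}, leaving only D.
Round 4, table 2: round 4 has {B, C, D, E} and table 2 has {B, C, D, E, F, G}, leaving only A.
Round 4, table 4: round 4 has {A, B, C, D, E} and table 4 has {C, D, E, F}, leaving only G.
Round 4, table 6: round 4 has {A, B, C, D, E, G} and table 6 has {A, B, C, E, G}, leaving only F.
Round 5, table 1: round 5 has {A, B, C, D, G} and table 1 has {A, B, C, D, F}, leaving only E.
Round 5, table 7: round 5 has {A, B, C, D, E, G} and table 7 has {B, D, E, G}, leaving only F.
Round 6, table 5: round 6 has {C, F, G} and table 5 has {A, B, C, D, F, G}, leaving only E.
Round 6, table 6: round 6 has {C, E, F, G} and table 6 has {A, B, C, E, F, G}, leaving only D.
Round 6, table 7: round 6 has {C, D, E, F, G} and table 7 has {B, D, E, F, G}, leaving only A.
Round 7 already has {B, D, E, F} and table 7 already has {A, B, D, E, F, G}, so round 7, table 7 must be C.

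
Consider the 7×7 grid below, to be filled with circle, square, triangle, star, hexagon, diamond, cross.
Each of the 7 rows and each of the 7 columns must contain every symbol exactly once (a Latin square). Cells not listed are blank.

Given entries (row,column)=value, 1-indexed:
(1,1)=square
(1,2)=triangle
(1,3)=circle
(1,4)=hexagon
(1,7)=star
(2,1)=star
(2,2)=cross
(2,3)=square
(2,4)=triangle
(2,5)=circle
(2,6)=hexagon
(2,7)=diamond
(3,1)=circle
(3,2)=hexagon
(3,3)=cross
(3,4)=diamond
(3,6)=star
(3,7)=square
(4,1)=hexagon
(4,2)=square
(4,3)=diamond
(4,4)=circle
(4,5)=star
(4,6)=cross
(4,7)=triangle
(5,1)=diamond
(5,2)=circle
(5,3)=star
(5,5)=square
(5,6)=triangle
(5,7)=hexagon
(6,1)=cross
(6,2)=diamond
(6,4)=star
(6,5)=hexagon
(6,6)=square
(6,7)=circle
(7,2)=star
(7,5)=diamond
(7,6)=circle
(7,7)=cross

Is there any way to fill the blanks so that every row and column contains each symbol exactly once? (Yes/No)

Yes

No row or column among the givens repeats a symbol, and propagating forced cells runs into no contradiction.
One valid completion exists (for instance, square triangle circle hexagon cross diamond star / star cross square triangle circle hexagon diamond / circle hexagon cross diamond triangle star square / hexagon square diamond circle star cross triangle / diamond circle star cross square triangle hexagon / cross diamond triangle star hexagon square circle / triangle star hexagon square diamond circle cross).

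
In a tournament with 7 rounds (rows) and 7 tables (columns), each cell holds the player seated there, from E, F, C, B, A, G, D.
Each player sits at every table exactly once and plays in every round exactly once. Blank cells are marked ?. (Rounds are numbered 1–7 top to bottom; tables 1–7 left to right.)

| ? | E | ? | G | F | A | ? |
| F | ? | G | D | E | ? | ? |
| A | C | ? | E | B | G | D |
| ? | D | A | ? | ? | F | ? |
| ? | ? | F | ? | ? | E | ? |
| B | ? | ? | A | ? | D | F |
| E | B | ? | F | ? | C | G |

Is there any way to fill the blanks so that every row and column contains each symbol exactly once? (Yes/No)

Round 3, table 3: round 3 together with table 3 already contain {E, F, C, B, A, G, D} — every symbol — so nothing can go there. The grid has no valid completion.

No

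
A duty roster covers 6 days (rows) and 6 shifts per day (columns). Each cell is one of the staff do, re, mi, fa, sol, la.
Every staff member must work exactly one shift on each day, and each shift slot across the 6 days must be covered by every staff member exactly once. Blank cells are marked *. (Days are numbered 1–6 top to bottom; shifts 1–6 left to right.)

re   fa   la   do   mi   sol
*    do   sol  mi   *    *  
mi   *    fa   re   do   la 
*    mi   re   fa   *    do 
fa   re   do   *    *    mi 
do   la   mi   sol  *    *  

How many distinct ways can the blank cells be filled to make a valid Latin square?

Day 2, shift 1: eliminating its day and shift leaves {la}.
Day 2, shift 5: eliminating its day and shift leaves {re, fa, la}.
Day 2, shift 6: eliminating its day and shift leaves {re, fa}.
Day 3, shift 2: eliminating its day and shift leaves {sol}.
Day 4, shift 1: eliminating its day and shift leaves {sol, la}.
Day 4, shift 5: eliminating its day and shift leaves {sol, la}.
Day 5, shift 4: eliminating its day and shift leaves {la}.
Day 5, shift 5: eliminating its day and shift leaves {sol, la}.
Day 6, shift 5: eliminating its day and shift leaves {re, fa}.
Day 6, shift 6: eliminating its day and shift leaves {re, fa}.
Enumerating the assignments across these blanks that avoid any day or shift repeat gives 2 completions.

2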